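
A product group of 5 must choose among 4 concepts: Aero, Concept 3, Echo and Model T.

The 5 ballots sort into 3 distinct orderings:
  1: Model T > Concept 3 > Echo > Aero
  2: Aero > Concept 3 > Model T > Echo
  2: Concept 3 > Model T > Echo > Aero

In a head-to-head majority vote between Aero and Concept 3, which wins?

Ballots ranking Aero above Concept 3: 2.
Ballots ranking Concept 3 above Aero: 5 − 2 = 3.
Concept 3 wins the head-to-head 3–2.

Concept 3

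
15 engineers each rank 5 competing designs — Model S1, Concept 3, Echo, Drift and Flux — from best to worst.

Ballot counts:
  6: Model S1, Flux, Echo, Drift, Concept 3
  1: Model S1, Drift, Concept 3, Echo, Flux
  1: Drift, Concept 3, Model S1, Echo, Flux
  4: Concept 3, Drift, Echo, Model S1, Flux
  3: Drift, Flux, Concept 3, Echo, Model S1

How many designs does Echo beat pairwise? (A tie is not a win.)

0

Echo against each rival (15 engineers):
Echo vs Model S1: Model S1, 8–7.
Echo vs Concept 3: 6 to 9, Concept 3.
Echo vs Drift: 6 for Echo, 9 for Drift — Drift by 9–6.
Echo vs Flux: Flux, 9–6.
Echo beats no one; loses to Model S1, Concept 3, Drift, Flux — 0 pairwise wins.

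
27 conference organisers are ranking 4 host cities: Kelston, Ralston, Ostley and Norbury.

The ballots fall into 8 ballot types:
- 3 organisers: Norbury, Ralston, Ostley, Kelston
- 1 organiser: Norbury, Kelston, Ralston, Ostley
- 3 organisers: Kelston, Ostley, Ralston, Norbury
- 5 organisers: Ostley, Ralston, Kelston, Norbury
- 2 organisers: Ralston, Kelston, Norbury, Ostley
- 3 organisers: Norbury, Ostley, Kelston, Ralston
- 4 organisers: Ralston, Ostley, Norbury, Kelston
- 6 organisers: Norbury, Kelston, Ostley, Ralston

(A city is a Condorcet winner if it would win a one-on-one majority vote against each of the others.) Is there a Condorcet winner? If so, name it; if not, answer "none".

none

Head-to-head results (27 organisers):
Kelston vs Ralston: Ralston wins 14–13.
Kelston–Ostley: Ostley 15–12.
Kelston vs Norbury: Norbury wins 17–10.
Ralston–Ostley: Ostley 17–10.
Ralston vs Norbury: Ralston wins 14–13.
Ostley vs Norbury: Norbury, 15–12.
Every city loses at least once (Kelston loses to Ralston; Ralston loses to Ostley; Ostley loses to Norbury; Norbury loses to Ralston). The majority relation contains the cycle Ralston > Norbury > Ostley > Ralston, so there is no Condorcet winner.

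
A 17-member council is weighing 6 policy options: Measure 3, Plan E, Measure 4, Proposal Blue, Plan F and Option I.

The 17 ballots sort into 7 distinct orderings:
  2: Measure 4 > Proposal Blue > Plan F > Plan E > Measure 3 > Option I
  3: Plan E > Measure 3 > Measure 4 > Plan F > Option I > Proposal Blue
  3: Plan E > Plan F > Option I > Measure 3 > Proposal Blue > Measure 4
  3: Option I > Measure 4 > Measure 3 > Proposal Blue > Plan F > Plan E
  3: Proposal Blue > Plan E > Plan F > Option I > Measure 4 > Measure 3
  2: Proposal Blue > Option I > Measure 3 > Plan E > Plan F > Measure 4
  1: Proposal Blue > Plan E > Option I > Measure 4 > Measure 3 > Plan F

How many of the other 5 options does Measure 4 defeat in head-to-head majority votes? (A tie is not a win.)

Measure 4 against each rival (17 council members):
Measure 4 vs Measure 3: 2+3+3+1 = 9 for Measure 4, 8 for Measure 3 — Measure 4 by 9–8.
Measure 4 vs Plan E: Plan E wins 12–5.
Measure 4 vs Proposal Blue: Measure 4 preferred on 2+3+3 = 8 ballots; Proposal Blue wins 9–8.
Measure 4 vs Plan F: 2+3+3+1 = 9 for Measure 4, 8 for Plan F — Measure 4 by 9–8.
Measure 4 vs Option I: Option I, 12–5.
Measure 4 beats Measure 3, Plan F; loses to Plan E, Proposal Blue, Option I — 2 pairwise wins.

2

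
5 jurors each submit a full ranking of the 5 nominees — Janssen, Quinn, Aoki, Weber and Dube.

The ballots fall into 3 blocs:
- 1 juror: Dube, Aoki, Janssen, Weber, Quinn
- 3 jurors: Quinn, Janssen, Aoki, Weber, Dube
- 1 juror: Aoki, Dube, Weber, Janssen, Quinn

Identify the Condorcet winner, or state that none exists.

Head-to-head results (5 jurors):
Janssen vs Quinn: Quinn wins 3–2.
Janssen–Aoki: Janssen 3–2.
Janssen vs Weber: Janssen, 4–1.
Janssen vs Dube: Janssen, 3–2.
Quinn vs Aoki: Quinn, 3–2.
Quinn–Weber: Quinn 3–2.
Quinn–Dube: Quinn 3–2.
Aoki–Weber: Aoki 5–0.
Aoki–Dube: Aoki 4–1.
Weber–Dube: Weber 3–2.
Quinn wins every pairwise contest, so Quinn is the Condorcet winner.

Quinn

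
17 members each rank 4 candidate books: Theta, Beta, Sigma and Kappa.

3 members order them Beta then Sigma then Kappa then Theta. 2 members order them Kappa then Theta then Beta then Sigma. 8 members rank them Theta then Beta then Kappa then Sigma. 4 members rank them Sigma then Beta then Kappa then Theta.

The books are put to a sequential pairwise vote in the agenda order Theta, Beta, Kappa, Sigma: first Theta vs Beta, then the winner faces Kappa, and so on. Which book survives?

Kappa

Round 1: Theta vs Beta — 10–7, Theta advances.
Round 2: Theta vs Kappa — 8–9, Kappa advances.
Round 3: Kappa vs Sigma — 10–7, Kappa advances.
The agenda winner is Kappa.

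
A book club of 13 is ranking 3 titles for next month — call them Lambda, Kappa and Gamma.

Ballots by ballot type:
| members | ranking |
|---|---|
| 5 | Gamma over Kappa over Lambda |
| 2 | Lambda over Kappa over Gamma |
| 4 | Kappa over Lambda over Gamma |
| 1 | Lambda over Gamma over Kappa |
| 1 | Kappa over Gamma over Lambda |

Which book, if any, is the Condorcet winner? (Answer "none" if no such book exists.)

Kappa

Check each pair by majority over 13 ballots:
Lambda vs Kappa: Kappa, 10–3.
Lambda–Gamma: Lambda 7–6.
Kappa vs Gamma: Kappa, 7–6.
Only Kappa has no losses; Kappa is the Condorcet winner.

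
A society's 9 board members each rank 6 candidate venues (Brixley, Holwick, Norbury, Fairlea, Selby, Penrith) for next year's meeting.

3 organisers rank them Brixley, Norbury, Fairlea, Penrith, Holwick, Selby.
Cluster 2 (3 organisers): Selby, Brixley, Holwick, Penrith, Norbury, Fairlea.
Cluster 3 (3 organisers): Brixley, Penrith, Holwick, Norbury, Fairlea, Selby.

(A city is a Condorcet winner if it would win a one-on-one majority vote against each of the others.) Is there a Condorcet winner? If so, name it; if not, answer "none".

Brixley

Pairwise majorities:
Brixley vs Holwick: Brixley is ranked higher on 3+3+3 = 9 ballots, Holwick on 0. Brixley wins 9–0.
Brixley vs Norbury: Brixley preferred on 3+3+3 = 9 ballots; Brixley wins 9–0.
Brixley vs Fairlea: Brixley preferred on 3+3+3 = 9 ballots; Brixley wins 9–0.
Brixley vs Selby: 3+3 = 6 for Brixley, 3 for Selby — Brixley by 6–3.
Brixley vs Penrith: 9 to 0, Brixley.
Holwick vs Norbury: 6 to 3, Holwick.
Holwick vs Fairlea: Holwick is ranked higher on 3+3 = 6 ballots, Fairlea on 3. Holwick wins 6–3.
Holwick vs Selby: 3+3 = 6 for Holwick, 3 for Selby — Holwick by 6–3.
Holwick vs Penrith: 3 for Holwick, 6 for Penrith — Penrith by 6–3.
Norbury vs Fairlea: 9 to 0, Norbury.
Norbury vs Selby: Norbury preferred on 3+3 = 6 ballots; Norbury wins 6–3.
Norbury vs Penrith: Norbury is ranked higher on 3 ballots, Penrith on 6. Penrith wins 6–3.
Fairlea vs Selby: 3+3 = 6 for Fairlea, 3 for Selby — Fairlea by 6–3.
Fairlea vs Penrith: Fairlea preferred on 3 ballots; Penrith wins 6–3.
Selby vs Penrith: 3 to 6, Penrith.
Brixley beats each of Holwick, Norbury, Fairlea, Selby, Penrith — Brixley is the Condorcet winner.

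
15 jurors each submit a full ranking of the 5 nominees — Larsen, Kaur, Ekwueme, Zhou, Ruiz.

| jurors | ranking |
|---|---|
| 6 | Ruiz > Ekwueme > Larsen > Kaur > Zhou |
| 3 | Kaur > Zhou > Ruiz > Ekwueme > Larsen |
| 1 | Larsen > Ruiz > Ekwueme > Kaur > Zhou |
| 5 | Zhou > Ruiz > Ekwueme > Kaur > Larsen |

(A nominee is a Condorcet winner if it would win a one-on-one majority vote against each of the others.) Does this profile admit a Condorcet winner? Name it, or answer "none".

none

Pairwise majorities:
Larsen vs Kaur: Kaur wins 8–7.
Larsen vs Ekwueme: Ekwueme wins 14–1.
Larsen vs Zhou: Zhou, 8–7.
Larsen vs Ruiz: Ruiz, 14–1.
Kaur vs Ekwueme: Ekwueme wins 12–3.
Kaur vs Zhou: Kaur wins 10–5.
Kaur–Ruiz: Ruiz 12–3.
Ekwueme vs Zhou: Zhou wins 8–7.
Ekwueme vs Ruiz: Ruiz, 15–0.
Zhou vs Ruiz: Zhou, 8–7.
Every nominee loses at least once (Larsen loses to Kaur; Kaur loses to Ekwueme; Ekwueme loses to Zhou; Zhou loses to Kaur; Ruiz loses to Zhou). The majority relation contains the cycle Kaur → Zhou → Ekwueme → Kaur, so there is no Condorcet winner.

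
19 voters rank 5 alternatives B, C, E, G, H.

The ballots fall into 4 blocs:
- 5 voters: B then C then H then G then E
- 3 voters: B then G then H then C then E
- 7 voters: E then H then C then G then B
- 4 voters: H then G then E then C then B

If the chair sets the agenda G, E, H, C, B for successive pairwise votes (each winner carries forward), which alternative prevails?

H

Round 1: G vs E — 12–7, G advances.
Round 2: G vs H — 3–16, H advances.
Round 3: H vs C — 14–5, H advances.
Round 4: H vs B — 11–8, H advances.
The agenda winner is H.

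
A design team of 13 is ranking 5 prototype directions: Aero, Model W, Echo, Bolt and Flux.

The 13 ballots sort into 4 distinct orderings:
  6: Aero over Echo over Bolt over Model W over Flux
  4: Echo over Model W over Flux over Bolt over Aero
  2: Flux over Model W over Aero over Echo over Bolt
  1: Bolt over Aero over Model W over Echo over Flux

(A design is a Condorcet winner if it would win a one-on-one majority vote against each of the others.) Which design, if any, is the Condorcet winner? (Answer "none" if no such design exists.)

Check each pair by majority over 13 ballots:
Aero–Model W: Aero 7–6.
Aero vs Echo: Aero, 9–4.
Aero vs Bolt: Aero wins 8–5.
Aero–Flux: Aero 7–6.
Model W vs Echo: Echo, 10–3.
Model W vs Bolt: Bolt wins 7–6.
Model W–Flux: Model W 11–2.
Echo vs Bolt: Echo wins 12–1.
Echo–Flux: Echo 11–2.
Bolt–Flux: Bolt 7–6.
Aero defeats every rival head-to-head and is the Condorcet winner.

Aero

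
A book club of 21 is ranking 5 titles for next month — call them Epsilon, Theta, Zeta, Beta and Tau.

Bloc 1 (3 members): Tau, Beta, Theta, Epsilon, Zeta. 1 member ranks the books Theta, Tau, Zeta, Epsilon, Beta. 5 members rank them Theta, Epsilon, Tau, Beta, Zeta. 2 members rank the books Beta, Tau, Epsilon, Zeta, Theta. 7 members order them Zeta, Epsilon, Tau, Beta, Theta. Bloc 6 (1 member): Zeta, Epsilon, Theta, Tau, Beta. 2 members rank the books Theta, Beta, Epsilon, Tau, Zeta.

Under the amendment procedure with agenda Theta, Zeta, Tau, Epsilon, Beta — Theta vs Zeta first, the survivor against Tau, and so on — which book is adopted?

Epsilon

Round 1: Theta vs Zeta — 11–10, Theta advances.
Round 2: Theta vs Tau — 9–12, Tau advances.
Round 3: Tau vs Epsilon — 6–15, Epsilon advances.
Round 4: Epsilon vs Beta — 14–7, Epsilon advances.
Epsilon survives the agenda.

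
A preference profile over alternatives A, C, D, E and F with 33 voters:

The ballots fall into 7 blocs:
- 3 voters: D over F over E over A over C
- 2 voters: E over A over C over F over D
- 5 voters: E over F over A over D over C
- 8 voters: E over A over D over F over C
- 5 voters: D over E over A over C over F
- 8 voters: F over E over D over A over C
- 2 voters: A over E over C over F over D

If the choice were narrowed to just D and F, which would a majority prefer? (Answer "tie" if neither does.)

F

Ballots ranking D above F: 3 + 8 + 5 = 16.
Ballots ranking F above D: 33 − 16 = 17.
F wins the head-to-head 17–16.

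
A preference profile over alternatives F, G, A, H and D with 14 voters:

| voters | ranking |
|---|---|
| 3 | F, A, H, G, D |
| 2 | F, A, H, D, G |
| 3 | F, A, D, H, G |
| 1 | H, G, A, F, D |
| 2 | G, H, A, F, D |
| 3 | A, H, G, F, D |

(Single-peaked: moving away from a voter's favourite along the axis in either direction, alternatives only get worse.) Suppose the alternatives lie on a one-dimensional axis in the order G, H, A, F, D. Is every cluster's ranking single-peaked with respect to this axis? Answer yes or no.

Axis positions: G=1, H=2, A=3, F=4, D=5.
Cluster 1 (peak F at position 4): ranking walks positions 4-3-2-1-5, expanding outward from the peak — single-peaked.
Cluster 2 (peak F at position 4): ranking walks positions 4-3-2-5-1, expanding outward from the peak — single-peaked.
Cluster 3 (peak F at position 4): ranking walks positions 4-3-5-2-1, expanding outward from the peak — single-peaked.
Cluster 4 (peak H at position 2): ranking walks positions 2-1-3-4-5, expanding outward from the peak — single-peaked.
Cluster 5 (peak G at position 1): ranking walks positions 1-2-3-4-5, expanding outward from the peak — single-peaked.
Cluster 6 (peak A at position 3): ranking walks positions 3-2-1-4-5, expanding outward from the peak — single-peaked.
Every ranking is single-peaked on this axis.

yes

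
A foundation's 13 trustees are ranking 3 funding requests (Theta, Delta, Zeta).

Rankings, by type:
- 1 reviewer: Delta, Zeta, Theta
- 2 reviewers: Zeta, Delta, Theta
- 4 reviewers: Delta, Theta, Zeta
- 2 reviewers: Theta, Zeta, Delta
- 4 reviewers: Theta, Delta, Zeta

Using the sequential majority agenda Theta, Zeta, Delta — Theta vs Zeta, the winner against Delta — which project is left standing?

Delta

Round 1: Theta vs Zeta — 10–3, Theta advances.
Round 2: Theta vs Delta — 6–7, Delta advances.
Delta survives the agenda.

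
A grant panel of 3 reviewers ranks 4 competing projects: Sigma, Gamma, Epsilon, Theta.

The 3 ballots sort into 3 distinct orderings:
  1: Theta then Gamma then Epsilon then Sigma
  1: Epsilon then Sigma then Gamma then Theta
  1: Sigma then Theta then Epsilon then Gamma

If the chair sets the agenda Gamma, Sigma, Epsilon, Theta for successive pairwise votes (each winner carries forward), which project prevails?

Theta

Round 1: Gamma vs Sigma — 1–2, Sigma advances.
Round 2: Sigma vs Epsilon — 1–2, Epsilon advances.
Round 3: Epsilon vs Theta — 1–2, Theta advances.
The agenda winner is Theta.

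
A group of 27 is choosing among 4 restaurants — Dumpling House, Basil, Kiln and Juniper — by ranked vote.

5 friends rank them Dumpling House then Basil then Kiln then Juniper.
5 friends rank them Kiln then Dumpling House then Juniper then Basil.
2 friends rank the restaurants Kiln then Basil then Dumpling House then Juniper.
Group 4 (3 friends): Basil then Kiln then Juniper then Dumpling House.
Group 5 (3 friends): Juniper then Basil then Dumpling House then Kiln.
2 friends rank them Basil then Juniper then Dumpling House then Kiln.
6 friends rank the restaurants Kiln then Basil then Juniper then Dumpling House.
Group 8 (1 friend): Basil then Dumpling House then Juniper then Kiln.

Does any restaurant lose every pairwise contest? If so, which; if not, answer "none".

Head-to-head results (27 friends):
Dumpling House vs Basil: 10 to 17, Basil.
Dumpling House vs Kiln: Dumpling House preferred on 5+3+2+1 = 11 ballots; Kiln wins 16–11.
Dumpling House vs Juniper: Dumpling House is ranked higher on 5+5+2+1 = 13 ballots, Juniper on 14. Juniper wins 14–13.
Basil vs Kiln: Basil wins 14–13.
Basil vs Juniper: Basil preferred on 5+2+3+2+6+1 = 19 ballots; Basil wins 19–8.
Kiln vs Juniper: Kiln, 21–6.
Dumpling House is beaten in every head-to-head and is the Condorcet loser.

Dumpling House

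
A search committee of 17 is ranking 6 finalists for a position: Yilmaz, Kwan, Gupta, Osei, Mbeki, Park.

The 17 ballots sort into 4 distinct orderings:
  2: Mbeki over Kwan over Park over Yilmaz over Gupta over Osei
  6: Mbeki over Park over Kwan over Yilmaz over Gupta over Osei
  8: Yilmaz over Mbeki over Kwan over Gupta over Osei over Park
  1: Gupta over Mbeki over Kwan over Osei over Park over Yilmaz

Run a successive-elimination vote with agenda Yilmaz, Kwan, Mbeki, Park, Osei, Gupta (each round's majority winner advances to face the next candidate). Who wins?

Round 1: Yilmaz vs Kwan — 8–9, Kwan advances.
Round 2: Kwan vs Mbeki — 0–17, Mbeki advances.
Round 3: Mbeki vs Park — 17–0, Mbeki advances.
Round 4: Mbeki vs Osei — 17–0, Mbeki advances.
Round 5: Mbeki vs Gupta — 16–1, Mbeki advances.
Mbeki survives the agenda.

Mbeki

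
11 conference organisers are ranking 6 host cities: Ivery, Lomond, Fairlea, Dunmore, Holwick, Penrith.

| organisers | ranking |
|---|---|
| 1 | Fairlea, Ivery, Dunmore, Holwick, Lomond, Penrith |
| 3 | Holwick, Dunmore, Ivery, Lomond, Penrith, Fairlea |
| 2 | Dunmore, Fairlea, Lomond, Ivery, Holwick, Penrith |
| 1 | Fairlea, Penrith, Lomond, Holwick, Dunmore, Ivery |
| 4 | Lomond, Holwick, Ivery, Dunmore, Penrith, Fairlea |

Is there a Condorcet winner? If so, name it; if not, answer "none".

Pairwise majorities:
Ivery vs Lomond: Lomond, 7–4.
Ivery–Fairlea: Ivery 7–4.
Ivery vs Dunmore: Dunmore, 6–5.
Ivery–Holwick: Holwick 8–3.
Ivery–Penrith: Ivery 10–1.
Lomond vs Fairlea: Lomond, 7–4.
Lomond vs Dunmore: Dunmore, 6–5.
Lomond vs Holwick: Lomond wins 7–4.
Lomond vs Penrith: Lomond wins 10–1.
Fairlea vs Dunmore: Dunmore, 9–2.
Fairlea vs Holwick: Holwick wins 7–4.
Fairlea–Penrith: Penrith 7–4.
Dunmore–Holwick: Holwick 8–3.
Dunmore vs Penrith: Dunmore wins 10–1.
Holwick vs Penrith: Holwick, 10–1.
Every city loses at least once (Ivery loses to Lomond; Lomond loses to Dunmore; Fairlea loses to Ivery; Dunmore loses to Holwick; Holwick loses to Lomond; Penrith loses to Ivery). The majority relation contains the cycle Lomond beats Holwick beats Dunmore beats Lomond, so there is no Condorcet winner.

none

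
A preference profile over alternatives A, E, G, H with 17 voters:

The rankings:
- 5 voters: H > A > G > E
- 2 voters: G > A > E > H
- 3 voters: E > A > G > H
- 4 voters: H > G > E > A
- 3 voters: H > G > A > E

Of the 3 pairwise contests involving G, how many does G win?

2

G against each rival (17 voters):
G–A: G 9–8.
G vs E: 5+2+4+3 = 14 for G, 3 for E — G by 14–3.
G vs H: G preferred on 2+3 = 5 ballots; H wins 12–5.
G beats A, E; loses to H — 2 pairwise wins.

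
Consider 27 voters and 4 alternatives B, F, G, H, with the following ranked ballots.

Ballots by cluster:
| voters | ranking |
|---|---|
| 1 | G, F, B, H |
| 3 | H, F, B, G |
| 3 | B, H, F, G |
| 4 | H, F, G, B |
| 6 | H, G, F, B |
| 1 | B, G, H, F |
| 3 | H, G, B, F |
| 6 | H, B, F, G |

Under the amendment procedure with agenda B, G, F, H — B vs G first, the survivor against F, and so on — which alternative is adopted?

H

Round 1: B vs G — 13–14, G advances.
Round 2: G vs F — 11–16, F advances.
Round 3: F vs H — 1–26, H advances.
H survives the agenda.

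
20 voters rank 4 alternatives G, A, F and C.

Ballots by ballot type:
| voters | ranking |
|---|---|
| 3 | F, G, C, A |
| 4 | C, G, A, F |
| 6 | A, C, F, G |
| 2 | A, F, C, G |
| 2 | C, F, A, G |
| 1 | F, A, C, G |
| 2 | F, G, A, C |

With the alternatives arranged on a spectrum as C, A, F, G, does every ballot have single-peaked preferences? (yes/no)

Axis positions: C=1, A=2, F=3, G=4.
Ballot type 1: ranking walks positions 3-4-1-2; C is ranked above A even though A lies between C and the peak F on the axis — preferences dip and rise again. Not single-peaked.
Ballot type 2: ranking walks positions 1-4-2-3; G is ranked above A even though A lies between G and the peak C on the axis — preferences dip and rise again. Not single-peaked.
Ballot type 3 (peak A at position 2): ranking walks positions 2-1-3-4, expanding outward from the peak — single-peaked.
Ballot type 4 (peak A at position 2): ranking walks positions 2-3-1-4, expanding outward from the peak — single-peaked.
Ballot type 5: ranking walks positions 1-3-2-4; F is ranked above A even though A lies between F and the peak C on the axis — preferences dip and rise again. Not single-peaked.
Ballot type 6 (peak F at position 3): ranking walks positions 3-2-1-4, expanding outward from the peak — single-peaked.
Ballot type 7 (peak F at position 3): ranking walks positions 3-4-2-1, expanding outward from the peak — single-peaked.
Ballot type 1 violates single-peakedness, so the profile is not single-peaked on this axis.

no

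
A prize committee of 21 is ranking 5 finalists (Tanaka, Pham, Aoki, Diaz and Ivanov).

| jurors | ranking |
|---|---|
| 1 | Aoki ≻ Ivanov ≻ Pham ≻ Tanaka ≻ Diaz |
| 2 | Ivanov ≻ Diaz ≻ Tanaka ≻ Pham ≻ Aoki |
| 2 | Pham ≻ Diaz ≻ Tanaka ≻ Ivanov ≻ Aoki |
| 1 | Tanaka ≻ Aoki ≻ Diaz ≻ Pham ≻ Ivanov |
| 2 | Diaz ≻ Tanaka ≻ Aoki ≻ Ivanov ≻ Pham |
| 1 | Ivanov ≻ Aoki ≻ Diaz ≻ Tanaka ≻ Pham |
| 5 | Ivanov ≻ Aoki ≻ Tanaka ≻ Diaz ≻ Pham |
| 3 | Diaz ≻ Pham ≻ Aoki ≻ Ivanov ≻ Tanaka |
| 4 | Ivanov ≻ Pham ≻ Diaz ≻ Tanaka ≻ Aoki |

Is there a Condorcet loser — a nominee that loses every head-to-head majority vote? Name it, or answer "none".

Aoki

Head-to-head results (21 jurors):
Tanaka–Pham: Tanaka 11–10.
Tanaka vs Aoki: 2+2+1+2+4 = 11 for Tanaka, 10 for Aoki — Tanaka by 11–10.
Tanaka vs Diaz: 1+1+5 = 7 for Tanaka, 14 for Diaz — Diaz by 14–7.
Tanaka vs Ivanov: Ivanov wins 16–5.
Pham–Aoki: Pham 11–10.
Pham vs Diaz: 1+2+4 = 7 for Pham, 14 for Diaz — Diaz by 14–7.
Pham vs Ivanov: Ivanov, 15–6.
Aoki vs Diaz: Diaz wins 13–8.
Aoki vs Ivanov: Aoki preferred on 1+1+2+3 = 7 ballots; Ivanov wins 14–7.
Diaz vs Ivanov: 2+1+2+3 = 8 for Diaz, 13 for Ivanov — Ivanov by 13–8.
Aoki loses to every other nominee — it is the Condorcet loser.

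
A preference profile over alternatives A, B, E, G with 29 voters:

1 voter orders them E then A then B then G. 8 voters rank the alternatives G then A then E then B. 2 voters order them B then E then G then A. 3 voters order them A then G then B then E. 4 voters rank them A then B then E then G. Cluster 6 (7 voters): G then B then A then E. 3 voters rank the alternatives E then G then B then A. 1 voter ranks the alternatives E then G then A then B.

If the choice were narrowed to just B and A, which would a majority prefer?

Ballots ranking B above A: 2 + 7 + 3 = 12.
Ballots ranking A above B: 29 − 12 = 17.
A wins the head-to-head 17–12.

A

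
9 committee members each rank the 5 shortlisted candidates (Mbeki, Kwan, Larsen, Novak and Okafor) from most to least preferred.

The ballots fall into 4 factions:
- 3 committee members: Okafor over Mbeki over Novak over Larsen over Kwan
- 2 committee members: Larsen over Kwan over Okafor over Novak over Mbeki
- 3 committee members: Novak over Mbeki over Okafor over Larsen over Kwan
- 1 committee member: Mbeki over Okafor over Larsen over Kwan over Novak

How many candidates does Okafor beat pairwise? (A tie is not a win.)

4

Okafor against each rival (9 committee members):
Okafor–Mbeki: Okafor 5–4.
Okafor vs Kwan: Okafor, 7–2.
Okafor vs Larsen: Okafor is ranked higher on 3+3+1 = 7 ballots, Larsen on 2. Okafor wins 7–2.
Okafor–Novak: Okafor 6–3.
Okafor beats Mbeki, Kwan, Larsen, Novak — 4 pairwise wins.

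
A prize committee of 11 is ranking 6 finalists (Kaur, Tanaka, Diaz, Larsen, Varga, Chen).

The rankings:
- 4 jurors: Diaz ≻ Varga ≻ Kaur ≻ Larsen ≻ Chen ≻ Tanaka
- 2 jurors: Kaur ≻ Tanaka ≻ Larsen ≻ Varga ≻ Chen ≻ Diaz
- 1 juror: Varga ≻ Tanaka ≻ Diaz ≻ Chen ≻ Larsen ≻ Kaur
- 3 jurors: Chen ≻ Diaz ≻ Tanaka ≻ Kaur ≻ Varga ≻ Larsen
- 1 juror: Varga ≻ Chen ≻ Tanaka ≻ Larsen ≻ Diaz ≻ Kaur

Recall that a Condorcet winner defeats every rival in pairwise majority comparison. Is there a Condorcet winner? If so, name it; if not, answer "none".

Check each pair by majority over 11 ballots:
Kaur vs Tanaka: Kaur wins 6–5.
Kaur–Diaz: Diaz 9–2.
Kaur vs Larsen: Kaur wins 9–2.
Kaur–Varga: Varga 6–5.
Kaur vs Chen: Kaur, 6–5.
Tanaka vs Diaz: Diaz, 7–4.
Tanaka–Larsen: Tanaka 7–4.
Tanaka vs Varga: Varga wins 6–5.
Tanaka vs Chen: Chen, 8–3.
Diaz vs Larsen: Diaz wins 8–3.
Diaz vs Varga: 7 to 4, Diaz.
Diaz–Chen: Chen 6–5.
Larsen vs Varga: 2 for Larsen, 9 for Varga — Varga by 9–2.
Larsen vs Chen: Larsen, 6–5.
Varga–Chen: Varga 8–3.
No nominee is unbeaten: Kaur loses to Diaz; Tanaka loses to Kaur; Diaz loses to Chen; Larsen loses to Kaur; Varga loses to Diaz; Chen loses to Kaur. In particular Kaur → Chen → Diaz → Kaur is a majority cycle — no Condorcet winner exists.

none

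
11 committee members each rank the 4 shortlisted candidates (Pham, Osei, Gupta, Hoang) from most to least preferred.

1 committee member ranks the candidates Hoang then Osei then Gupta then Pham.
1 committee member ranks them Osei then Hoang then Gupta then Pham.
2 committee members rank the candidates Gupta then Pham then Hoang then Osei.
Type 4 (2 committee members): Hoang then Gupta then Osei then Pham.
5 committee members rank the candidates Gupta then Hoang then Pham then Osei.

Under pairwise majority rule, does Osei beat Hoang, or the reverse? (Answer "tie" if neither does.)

Hoang

Ballots ranking Osei above Hoang: 1.
Ballots ranking Hoang above Osei: 11 − 1 = 10.
Hoang wins the head-to-head 10–1.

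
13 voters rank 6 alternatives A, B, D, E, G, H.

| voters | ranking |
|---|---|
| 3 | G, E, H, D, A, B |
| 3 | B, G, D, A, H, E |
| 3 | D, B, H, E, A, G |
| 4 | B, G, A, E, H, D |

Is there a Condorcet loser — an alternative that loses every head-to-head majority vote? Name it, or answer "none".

none

Head-to-head results (13 voters):
A vs B: B wins 10–3.
A vs D: 4 to 9, D.
A vs E: 3+4 = 7 for A, 6 for E — A by 7–6.
A vs G: 3 for A, 10 for G — G by 10–3.
A vs H: A is ranked higher on 3+4 = 7 ballots, H on 6. A wins 7–6.
B vs D: 7 to 6, B.
B–E: B 10–3.
B vs G: B wins 10–3.
B vs H: B is ranked higher on 3+3+4 = 10 ballots, H on 3. B wins 10–3.
D vs E: 3+3 = 6 for D, 7 for E — E by 7–6.
D vs G: 3 to 10, G.
D vs H: D is ranked higher on 3+3 = 6 ballots, H on 7. H wins 7–6.
E vs G: G, 10–3.
E vs H: E preferred on 3+4 = 7 ballots; E wins 7–6.
G vs H: G wins 10–3.
No alternative is winless: A beats E; B beats A; D beats A; E beats D; G beats A; H beats D. There is no Condorcet loser.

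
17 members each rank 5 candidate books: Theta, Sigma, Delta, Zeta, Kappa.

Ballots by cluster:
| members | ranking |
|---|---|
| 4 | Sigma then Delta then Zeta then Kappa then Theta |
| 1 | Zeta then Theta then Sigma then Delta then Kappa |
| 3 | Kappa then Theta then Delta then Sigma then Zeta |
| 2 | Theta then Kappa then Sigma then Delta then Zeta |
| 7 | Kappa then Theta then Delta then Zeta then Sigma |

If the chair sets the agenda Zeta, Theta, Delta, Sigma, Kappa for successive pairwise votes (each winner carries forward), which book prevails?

Kappa

Round 1: Zeta vs Theta — 5–12, Theta advances.
Round 2: Theta vs Delta — 13–4, Theta advances.
Round 3: Theta vs Sigma — 13–4, Theta advances.
Round 4: Theta vs Kappa — 3–14, Kappa advances.
The agenda winner is Kappa.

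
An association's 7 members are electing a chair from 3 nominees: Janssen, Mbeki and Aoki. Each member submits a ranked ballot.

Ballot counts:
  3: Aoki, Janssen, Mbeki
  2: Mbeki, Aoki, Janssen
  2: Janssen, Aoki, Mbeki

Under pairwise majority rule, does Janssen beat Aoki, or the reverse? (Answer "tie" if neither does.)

Aoki

Ballots ranking Janssen above Aoki: 2.
Ballots ranking Aoki above Janssen: 7 − 2 = 5.
Aoki wins the head-to-head 5–2.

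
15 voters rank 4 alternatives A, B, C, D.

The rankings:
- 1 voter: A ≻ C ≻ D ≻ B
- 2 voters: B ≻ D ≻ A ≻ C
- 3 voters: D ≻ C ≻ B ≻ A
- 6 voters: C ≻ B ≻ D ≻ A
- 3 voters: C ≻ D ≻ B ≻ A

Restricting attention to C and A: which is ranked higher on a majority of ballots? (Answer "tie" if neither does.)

C

Ballots ranking C above A: 3 + 6 + 3 = 12.
Ballots ranking A above C: 15 − 12 = 3.
C wins the head-to-head 12–3.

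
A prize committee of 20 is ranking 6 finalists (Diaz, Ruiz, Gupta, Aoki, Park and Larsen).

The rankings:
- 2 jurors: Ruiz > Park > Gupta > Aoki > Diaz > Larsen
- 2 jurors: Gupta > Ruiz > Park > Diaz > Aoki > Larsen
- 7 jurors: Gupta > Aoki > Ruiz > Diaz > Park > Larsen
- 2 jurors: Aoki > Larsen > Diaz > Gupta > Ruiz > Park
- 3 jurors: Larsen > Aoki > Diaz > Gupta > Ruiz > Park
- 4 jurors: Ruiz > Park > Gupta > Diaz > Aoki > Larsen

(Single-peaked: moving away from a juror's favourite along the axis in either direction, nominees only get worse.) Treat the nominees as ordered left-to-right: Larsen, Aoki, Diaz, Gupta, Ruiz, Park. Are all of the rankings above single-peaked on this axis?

no

Axis positions: Larsen=1, Aoki=2, Diaz=3, Gupta=4, Ruiz=5, Park=6.
Faction 1: ranking walks positions 5-6-4-2-3-1; Aoki is ranked above Diaz even though Diaz lies between Aoki and the peak Ruiz on the axis — preferences dip and rise again. Not single-peaked.
Faction 2 (peak Gupta at position 4): ranking walks positions 4-5-6-3-2-1, expanding outward from the peak — single-peaked.
Faction 3: ranking walks positions 4-2-5-3-6-1; Aoki is ranked above Diaz even though Diaz lies between Aoki and the peak Gupta on the axis — preferences dip and rise again. Not single-peaked.
Faction 4 (peak Aoki at position 2): ranking walks positions 2-1-3-4-5-6, expanding outward from the peak — single-peaked.
Faction 5 (peak Larsen at position 1): ranking walks positions 1-2-3-4-5-6, expanding outward from the peak — single-peaked.
Faction 6 (peak Ruiz at position 5): ranking walks positions 5-6-4-3-2-1, expanding outward from the peak — single-peaked.
Faction 1 violates single-peakedness, so the profile is not single-peaked on this axis.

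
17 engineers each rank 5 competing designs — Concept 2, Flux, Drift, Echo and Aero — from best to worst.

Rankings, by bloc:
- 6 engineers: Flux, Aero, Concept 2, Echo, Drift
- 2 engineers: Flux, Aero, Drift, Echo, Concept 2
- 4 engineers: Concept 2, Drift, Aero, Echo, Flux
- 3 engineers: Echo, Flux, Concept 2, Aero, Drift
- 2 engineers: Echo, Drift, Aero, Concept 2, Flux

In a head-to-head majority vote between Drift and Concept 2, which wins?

Ballots ranking Drift above Concept 2: 2 + 2 = 4.
Ballots ranking Concept 2 above Drift: 17 − 4 = 13.
Concept 2 wins the head-to-head 13–4.

Concept 2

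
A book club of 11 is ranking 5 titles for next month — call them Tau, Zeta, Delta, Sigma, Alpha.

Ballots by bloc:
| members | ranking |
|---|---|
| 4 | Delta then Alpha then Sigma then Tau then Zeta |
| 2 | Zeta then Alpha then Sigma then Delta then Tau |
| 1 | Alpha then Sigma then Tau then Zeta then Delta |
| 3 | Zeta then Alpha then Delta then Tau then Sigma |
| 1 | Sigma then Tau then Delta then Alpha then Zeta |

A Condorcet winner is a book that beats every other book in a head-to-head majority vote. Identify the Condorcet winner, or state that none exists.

Alpha

Pairwise majorities:
Tau vs Zeta: Tau is ranked higher on 4+1+1 = 6 ballots, Zeta on 5. Tau wins 6–5.
Tau vs Delta: 1+1 = 2 for Tau, 9 for Delta — Delta by 9–2.
Tau vs Sigma: Tau is ranked higher on 3 ballots, Sigma on 8. Sigma wins 8–3.
Tau vs Alpha: Tau preferred on 1 ballot; Alpha wins 10–1.
Zeta vs Delta: 6 to 5, Zeta.
Zeta vs Sigma: 5 to 6, Sigma.
Zeta vs Alpha: 5 to 6, Alpha.
Delta vs Sigma: Delta preferred on 4+3 = 7 ballots; Delta wins 7–4.
Delta vs Alpha: 4+1 = 5 for Delta, 6 for Alpha — Alpha by 6–5.
Sigma vs Alpha: 1 to 10, Alpha.
Alpha beats each of Tau, Zeta, Delta, Sigma — Alpha is the Condorcet winner.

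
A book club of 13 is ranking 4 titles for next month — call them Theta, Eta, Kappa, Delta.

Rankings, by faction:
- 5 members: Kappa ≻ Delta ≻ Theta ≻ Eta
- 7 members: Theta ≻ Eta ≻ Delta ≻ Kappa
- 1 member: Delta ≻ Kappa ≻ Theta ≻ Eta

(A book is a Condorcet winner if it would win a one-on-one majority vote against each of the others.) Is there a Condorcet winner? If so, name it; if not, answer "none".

Head-to-head results (13 members):
Theta vs Eta: Theta, 13–0.
Theta–Kappa: Theta 7–6.
Theta vs Delta: Theta, 7–6.
Eta–Kappa: Eta 7–6.
Eta vs Delta: Eta, 7–6.
Kappa vs Delta: Delta, 8–5.
Theta beats each of Eta, Kappa, Delta — Theta is the Condorcet winner.

Theta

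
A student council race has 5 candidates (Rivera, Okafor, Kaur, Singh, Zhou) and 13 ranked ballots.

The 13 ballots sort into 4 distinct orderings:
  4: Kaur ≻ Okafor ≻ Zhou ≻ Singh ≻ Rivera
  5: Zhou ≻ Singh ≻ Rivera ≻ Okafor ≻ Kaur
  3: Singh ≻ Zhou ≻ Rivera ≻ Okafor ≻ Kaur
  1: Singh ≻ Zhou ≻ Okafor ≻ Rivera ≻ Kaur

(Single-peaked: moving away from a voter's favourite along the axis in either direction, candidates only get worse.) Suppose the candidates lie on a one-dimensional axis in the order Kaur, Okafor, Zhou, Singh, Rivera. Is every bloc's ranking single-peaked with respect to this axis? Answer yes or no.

Axis positions: Kaur=1, Okafor=2, Zhou=3, Singh=4, Rivera=5.
Bloc 1 (peak Kaur at position 1): ranking walks positions 1-2-3-4-5, expanding outward from the peak — single-peaked.
Bloc 2 (peak Zhou at position 3): ranking walks positions 3-4-5-2-1, expanding outward from the peak — single-peaked.
Bloc 3 (peak Singh at position 4): ranking walks positions 4-3-5-2-1, expanding outward from the peak — single-peaked.
Bloc 4 (peak Singh at position 4): ranking walks positions 4-3-2-5-1, expanding outward from the peak — single-peaked.
Every ranking is single-peaked on this axis.

yes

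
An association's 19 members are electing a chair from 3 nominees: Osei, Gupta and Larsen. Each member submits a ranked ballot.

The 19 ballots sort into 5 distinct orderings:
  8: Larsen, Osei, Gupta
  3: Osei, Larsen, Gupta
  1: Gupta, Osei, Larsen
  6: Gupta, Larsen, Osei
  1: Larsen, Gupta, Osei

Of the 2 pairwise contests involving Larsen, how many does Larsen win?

Larsen against each rival (19 voters):
Larsen–Osei: Larsen 15–4.
Larsen vs Gupta: Larsen preferred on 8+3+1 = 12 ballots; Larsen wins 12–7.
Larsen beats Osei, Gupta — 2 pairwise wins.

2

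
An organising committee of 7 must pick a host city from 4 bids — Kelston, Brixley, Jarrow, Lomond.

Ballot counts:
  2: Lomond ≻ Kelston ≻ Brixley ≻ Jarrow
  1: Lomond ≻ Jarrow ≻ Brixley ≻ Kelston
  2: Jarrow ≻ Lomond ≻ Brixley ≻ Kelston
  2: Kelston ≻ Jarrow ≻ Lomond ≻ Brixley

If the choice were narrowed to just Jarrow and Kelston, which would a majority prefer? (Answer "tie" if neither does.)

Ballots ranking Jarrow above Kelston: 1 + 2 = 3.
Ballots ranking Kelston above Jarrow: 7 − 3 = 4.
Kelston wins the head-to-head 4–3.

Kelston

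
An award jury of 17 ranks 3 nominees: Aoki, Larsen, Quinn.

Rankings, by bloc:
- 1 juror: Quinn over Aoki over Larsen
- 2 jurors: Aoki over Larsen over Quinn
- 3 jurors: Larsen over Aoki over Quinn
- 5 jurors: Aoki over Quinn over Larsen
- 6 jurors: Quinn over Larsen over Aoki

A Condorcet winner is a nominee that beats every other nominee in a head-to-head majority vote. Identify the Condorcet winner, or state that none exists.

none

Head-to-head results (17 jurors):
Aoki vs Larsen: 1+2+5 = 8 for Aoki, 9 for Larsen — Larsen by 9–8.
Aoki vs Quinn: 10 to 7, Aoki.
Larsen vs Quinn: 5 to 12, Quinn.
Every nominee loses at least once (Aoki loses to Larsen; Larsen loses to Quinn; Quinn loses to Aoki). The majority relation contains the cycle Aoki > Quinn > Larsen > Aoki, so there is no Condorcet winner.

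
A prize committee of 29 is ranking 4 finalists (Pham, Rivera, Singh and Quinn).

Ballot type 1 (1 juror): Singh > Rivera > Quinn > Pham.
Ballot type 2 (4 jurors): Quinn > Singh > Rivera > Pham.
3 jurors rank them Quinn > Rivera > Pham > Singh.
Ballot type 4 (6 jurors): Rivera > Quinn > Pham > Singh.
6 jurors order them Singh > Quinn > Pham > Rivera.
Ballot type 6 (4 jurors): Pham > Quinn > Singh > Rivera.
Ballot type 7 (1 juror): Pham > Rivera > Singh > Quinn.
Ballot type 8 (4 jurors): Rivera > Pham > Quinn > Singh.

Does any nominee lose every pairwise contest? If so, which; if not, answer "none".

none

Head-to-head results (29 jurors):
Pham vs Rivera: 11 to 18, Rivera.
Pham vs Singh: Pham is ranked higher on 3+6+4+1+4 = 18 ballots, Singh on 11. Pham wins 18–11.
Pham vs Quinn: Quinn, 20–9.
Rivera vs Singh: Singh wins 15–14.
Rivera–Quinn: Quinn 17–12.
Singh vs Quinn: Quinn wins 21–8.
Each nominee has at least one pairwise win (Pham beats Singh; Rivera beats Pham; Singh beats Rivera; Quinn beats Pham) — no Condorcet loser.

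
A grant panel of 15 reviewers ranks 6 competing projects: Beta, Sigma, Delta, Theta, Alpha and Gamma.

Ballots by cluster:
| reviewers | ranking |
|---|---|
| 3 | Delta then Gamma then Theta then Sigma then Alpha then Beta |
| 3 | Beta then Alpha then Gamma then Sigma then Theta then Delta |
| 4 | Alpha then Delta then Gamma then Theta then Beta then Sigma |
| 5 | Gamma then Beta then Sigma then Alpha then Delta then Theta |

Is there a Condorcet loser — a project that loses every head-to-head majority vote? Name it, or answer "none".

Theta

Head-to-head results (15 reviewers):
Beta vs Sigma: Beta preferred on 3+4+5 = 12 ballots; Beta wins 12–3.
Beta vs Delta: 8 to 7, Beta.
Beta vs Theta: Beta is ranked higher on 3+5 = 8 ballots, Theta on 7. Beta wins 8–7.
Beta vs Alpha: Beta preferred on 3+5 = 8 ballots; Beta wins 8–7.
Beta vs Gamma: 3 to 12, Gamma.
Sigma vs Delta: Sigma wins 8–7.
Sigma–Theta: Sigma 8–7.
Sigma vs Alpha: Sigma wins 8–7.
Sigma–Gamma: Gamma 15–0.
Delta vs Theta: Delta, 12–3.
Delta vs Alpha: Alpha, 12–3.
Delta–Gamma: Gamma 8–7.
Theta vs Alpha: 3 for Theta, 12 for Alpha — Alpha by 12–3.
Theta vs Gamma: Gamma, 15–0.
Alpha vs Gamma: Alpha is ranked higher on 3+4 = 7 ballots, Gamma on 8. Gamma wins 8–7.
Theta loses to every other project — it is the Condorcet loser.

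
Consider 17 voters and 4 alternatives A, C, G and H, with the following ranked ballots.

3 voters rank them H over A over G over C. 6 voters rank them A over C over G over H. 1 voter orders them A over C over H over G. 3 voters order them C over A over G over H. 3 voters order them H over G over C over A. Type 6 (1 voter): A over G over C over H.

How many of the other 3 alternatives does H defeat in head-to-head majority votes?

0

H against each rival (17 voters):
H–A: A 11–6.
H vs C: H is ranked higher on 3+3 = 6 ballots, C on 11. C wins 11–6.
H vs G: G wins 10–7.
H beats no one; loses to A, C, G — 0 pairwise wins.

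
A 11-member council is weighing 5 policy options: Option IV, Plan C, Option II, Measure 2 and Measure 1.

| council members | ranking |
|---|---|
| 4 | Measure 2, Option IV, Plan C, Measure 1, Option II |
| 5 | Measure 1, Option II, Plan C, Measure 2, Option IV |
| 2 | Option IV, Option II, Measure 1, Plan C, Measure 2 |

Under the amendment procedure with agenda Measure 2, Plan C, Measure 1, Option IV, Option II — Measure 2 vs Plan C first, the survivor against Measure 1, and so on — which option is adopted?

Option IV

Round 1: Measure 2 vs Plan C — 4–7, Plan C advances.
Round 2: Plan C vs Measure 1 — 4–7, Measure 1 advances.
Round 3: Measure 1 vs Option IV — 5–6, Option IV advances.
Round 4: Option IV vs Option II — 6–5, Option IV advances.
Option IV survives the agenda.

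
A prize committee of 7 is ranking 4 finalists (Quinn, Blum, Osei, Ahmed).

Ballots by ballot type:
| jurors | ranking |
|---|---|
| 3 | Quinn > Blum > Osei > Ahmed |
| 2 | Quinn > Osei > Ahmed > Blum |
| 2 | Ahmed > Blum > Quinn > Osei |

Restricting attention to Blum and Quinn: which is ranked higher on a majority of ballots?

Ballots ranking Blum above Quinn: 2.
Ballots ranking Quinn above Blum: 7 − 2 = 5.
Quinn wins the head-to-head 5–2.

Quinn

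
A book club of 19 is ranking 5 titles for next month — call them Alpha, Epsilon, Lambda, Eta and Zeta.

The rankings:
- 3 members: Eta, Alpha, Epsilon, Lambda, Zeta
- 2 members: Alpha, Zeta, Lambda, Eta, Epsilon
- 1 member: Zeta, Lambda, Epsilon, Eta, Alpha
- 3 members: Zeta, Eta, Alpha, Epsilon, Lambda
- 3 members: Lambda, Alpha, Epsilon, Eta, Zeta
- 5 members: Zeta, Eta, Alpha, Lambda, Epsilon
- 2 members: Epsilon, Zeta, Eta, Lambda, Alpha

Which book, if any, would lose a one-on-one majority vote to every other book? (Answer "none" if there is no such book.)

Epsilon

Pairwise majorities:
Alpha–Epsilon: Alpha 16–3.
Alpha vs Lambda: Alpha wins 13–6.
Alpha vs Eta: 2+3 = 5 for Alpha, 14 for Eta — Eta by 14–5.
Alpha vs Zeta: 3+2+3 = 8 for Alpha, 11 for Zeta — Zeta by 11–8.
Epsilon vs Lambda: 8 to 11, Lambda.
Epsilon vs Eta: Eta, 13–6.
Epsilon vs Zeta: Zeta wins 11–8.
Lambda vs Eta: Lambda preferred on 2+1+3 = 6 ballots; Eta wins 13–6.
Lambda vs Zeta: Zeta, 13–6.
Eta vs Zeta: Zeta, 13–6.
Epsilon is beaten in every head-to-head and is the Condorcet loser.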